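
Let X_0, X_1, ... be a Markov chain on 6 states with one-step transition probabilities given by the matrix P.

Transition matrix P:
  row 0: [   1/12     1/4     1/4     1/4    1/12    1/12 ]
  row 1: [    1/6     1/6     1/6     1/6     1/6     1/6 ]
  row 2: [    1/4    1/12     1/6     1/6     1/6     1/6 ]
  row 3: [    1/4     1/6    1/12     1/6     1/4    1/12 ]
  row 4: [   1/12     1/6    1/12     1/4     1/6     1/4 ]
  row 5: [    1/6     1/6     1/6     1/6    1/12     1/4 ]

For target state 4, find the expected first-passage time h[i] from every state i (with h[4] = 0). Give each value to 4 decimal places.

h = [6.8916, 6.4788, 6.5132, 5.9213, 0.0000, 7.0677]

First-step conditioning: h[4] = 0; for i ≠ 4, h[i] = 1 + Σ_k P[i][k]·h[k].
  h[0] = 1 + 1/12·h[0] + 1/4·h[1] + 1/4·h[2] + 1/4·h[3] + 1/12·h[5]
  h[1] = 1 + 1/6·h[0] + 1/6·h[1] + 1/6·h[2] + 1/6·h[3] + 1/6·h[5]
  h[2] = 1 + 1/4·h[0] + 1/12·h[1] + 1/6·h[2] + 1/6·h[3] + 1/6·h[5]
  h[3] = 1 + 1/4·h[0] + 1/6·h[1] + 1/12·h[2] + 1/6·h[3] + 1/12·h[5]
  h[5] = 1 + 1/6·h[0] + 1/6·h[1] + 1/6·h[2] + 1/6·h[3] + 1/4·h[5]
Solving the 5×5 linear system over states ≠ 4 gives exactly h = [64905/9418, 61017/9418, 61341/9418, 55767/9418, 0, 33282/4709] (h[4] = 0 is the target).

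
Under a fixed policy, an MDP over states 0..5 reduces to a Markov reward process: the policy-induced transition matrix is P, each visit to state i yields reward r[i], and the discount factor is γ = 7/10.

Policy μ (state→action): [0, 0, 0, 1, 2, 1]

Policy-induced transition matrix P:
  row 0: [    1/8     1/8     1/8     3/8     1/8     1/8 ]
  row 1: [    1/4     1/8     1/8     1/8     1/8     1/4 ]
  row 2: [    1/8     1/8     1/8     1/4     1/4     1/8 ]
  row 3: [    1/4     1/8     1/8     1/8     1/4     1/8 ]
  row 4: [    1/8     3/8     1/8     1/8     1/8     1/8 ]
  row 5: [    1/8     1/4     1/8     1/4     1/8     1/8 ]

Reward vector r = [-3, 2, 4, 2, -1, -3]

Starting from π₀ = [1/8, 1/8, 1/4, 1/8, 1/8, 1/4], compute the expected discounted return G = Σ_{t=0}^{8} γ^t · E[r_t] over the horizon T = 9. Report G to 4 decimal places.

G = 0.6332

t=0: π = [0.1250, 0.1250, 0.2500, 0.1250, 0.1250, 0.2500], E[r] = 0.2500, γ^t·E[r] = 0.250000, running G = 0.250000
t=1: π = [0.1563, 0.1875, 0.1250, 0.2188, 0.1719, 0.1406], E[r] = 0.2500, γ^t·E[r] = 0.175000, running G = 0.425000
t=2: π = [0.1758, 0.1855, 0.1250, 0.1973, 0.1680, 0.1484], E[r] = 0.1250, γ^t·E[r] = 0.061250, running G = 0.486250
t=3: π = [0.1729, 0.1855, 0.1250, 0.2031, 0.1653, 0.1482], E[r] = 0.1489, γ^t·E[r] = 0.051082, running G = 0.537332
t=4: π = [0.1736, 0.1848, 0.1250, 0.2024, 0.1660, 0.1482], E[r] = 0.1431, γ^t·E[r] = 0.034350, running G = 0.571682
t=5: π = [0.1734, 0.1850, 0.1250, 0.2025, 0.1659, 0.1481], E[r] = 0.1447, γ^t·E[r] = 0.024321, running G = 0.596003
t=6: π = [0.1734, 0.1850, 0.1250, 0.2025, 0.1659, 0.1481], E[r] = 0.1443, γ^t·E[r] = 0.016976, running G = 0.612979
t=7: π = [0.1734, 0.1850, 0.1250, 0.2025, 0.1659, 0.1481], E[r] = 0.1444, γ^t·E[r] = 0.011892, running G = 0.624870
t=8: π = [0.1734, 0.1850, 0.1250, 0.2025, 0.1659, 0.1481], E[r] = 0.1444, γ^t·E[r] = 0.008323, running G = 0.633193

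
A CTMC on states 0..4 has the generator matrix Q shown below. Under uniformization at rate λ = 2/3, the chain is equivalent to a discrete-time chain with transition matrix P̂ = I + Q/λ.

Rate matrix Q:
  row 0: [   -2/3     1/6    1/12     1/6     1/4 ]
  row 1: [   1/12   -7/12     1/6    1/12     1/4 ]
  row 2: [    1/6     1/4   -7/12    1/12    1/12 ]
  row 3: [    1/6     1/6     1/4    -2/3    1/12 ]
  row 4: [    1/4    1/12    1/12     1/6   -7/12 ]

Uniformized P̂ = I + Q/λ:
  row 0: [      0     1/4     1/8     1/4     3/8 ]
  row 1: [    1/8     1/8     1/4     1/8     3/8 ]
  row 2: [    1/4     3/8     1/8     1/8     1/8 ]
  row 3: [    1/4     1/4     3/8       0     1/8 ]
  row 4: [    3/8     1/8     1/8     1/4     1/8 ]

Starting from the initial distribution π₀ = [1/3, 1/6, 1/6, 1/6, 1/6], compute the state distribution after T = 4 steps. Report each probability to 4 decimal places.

π = [0.2018, 0.2175, 0.1924, 0.1587, 0.2296]

t=0: π = [0.3333, 0.1667, 0.1667, 0.1667, 0.1667]
t=1: π = [0.1667, 0.2292, 0.1875, 0.1667, 0.2500]
t=2: π = [0.2109, 0.2135, 0.1953, 0.1563, 0.2240]
t=3: π = [0.1986, 0.2197, 0.1908, 0.1598, 0.2311]
t=4: π = [0.2018, 0.2175, 0.1924, 0.1587, 0.2296]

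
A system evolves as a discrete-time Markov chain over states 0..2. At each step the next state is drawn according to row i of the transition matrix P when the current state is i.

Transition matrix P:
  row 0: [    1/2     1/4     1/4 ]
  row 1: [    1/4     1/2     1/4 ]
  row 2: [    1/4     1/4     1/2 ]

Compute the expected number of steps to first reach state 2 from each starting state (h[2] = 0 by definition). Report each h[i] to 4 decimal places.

h = [4.0000, 4.0000, 0.0000]

First-step conditioning: h[2] = 0; for i ≠ 2, h[i] = 1 + Σ_k P[i][k]·h[k].
  h[0] = 1 + 1/2·h[0] + 1/4·h[1]
  h[1] = 1 + 1/4·h[0] + 1/2·h[1]
Solving the 2×2 linear system over states ≠ 2 gives exactly h = [4, 4, 0] (h[2] = 0 is the target).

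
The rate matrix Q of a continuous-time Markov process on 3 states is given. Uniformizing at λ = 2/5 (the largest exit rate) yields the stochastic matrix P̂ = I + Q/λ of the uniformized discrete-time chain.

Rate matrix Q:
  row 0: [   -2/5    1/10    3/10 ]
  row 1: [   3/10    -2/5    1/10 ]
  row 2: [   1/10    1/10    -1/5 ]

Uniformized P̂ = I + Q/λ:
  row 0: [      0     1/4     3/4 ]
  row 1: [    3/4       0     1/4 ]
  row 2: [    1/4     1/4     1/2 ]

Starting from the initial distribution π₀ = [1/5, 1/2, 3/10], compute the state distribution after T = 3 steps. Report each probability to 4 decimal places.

π = [0.3094, 0.1953, 0.4953]

t=0: π = [0.2000, 0.5000, 0.3000]
t=1: π = [0.4500, 0.1250, 0.4250]
t=2: π = [0.2000, 0.2188, 0.5813]
t=3: π = [0.3094, 0.1953, 0.4953]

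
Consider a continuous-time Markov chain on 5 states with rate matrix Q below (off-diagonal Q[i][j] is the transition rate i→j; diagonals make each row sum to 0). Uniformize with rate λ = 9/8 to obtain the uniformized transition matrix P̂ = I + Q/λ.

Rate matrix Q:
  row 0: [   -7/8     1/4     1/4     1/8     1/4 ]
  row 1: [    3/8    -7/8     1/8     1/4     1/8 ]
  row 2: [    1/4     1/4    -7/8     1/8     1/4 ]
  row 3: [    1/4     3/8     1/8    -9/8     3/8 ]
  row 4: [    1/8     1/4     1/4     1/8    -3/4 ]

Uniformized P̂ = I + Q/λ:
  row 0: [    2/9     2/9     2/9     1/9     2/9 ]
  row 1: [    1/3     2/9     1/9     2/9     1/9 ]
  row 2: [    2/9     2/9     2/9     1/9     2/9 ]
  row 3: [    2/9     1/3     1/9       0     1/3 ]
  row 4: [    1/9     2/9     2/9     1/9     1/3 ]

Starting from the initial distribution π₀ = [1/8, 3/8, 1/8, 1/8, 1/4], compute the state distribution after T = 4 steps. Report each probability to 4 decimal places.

π = [0.2222, 0.2360, 0.1823, 0.1235, 0.2360]

t=0: π = [0.1250, 0.3750, 0.1250, 0.1250, 0.2500]
t=1: π = [0.2361, 0.2361, 0.1667, 0.1389, 0.2222]
t=2: π = [0.2238, 0.2377, 0.1806, 0.1219, 0.2361]
t=3: π = [0.2224, 0.2358, 0.1823, 0.1240, 0.2356]
t=4: π = [0.2222, 0.2360, 0.1823, 0.1235, 0.2360]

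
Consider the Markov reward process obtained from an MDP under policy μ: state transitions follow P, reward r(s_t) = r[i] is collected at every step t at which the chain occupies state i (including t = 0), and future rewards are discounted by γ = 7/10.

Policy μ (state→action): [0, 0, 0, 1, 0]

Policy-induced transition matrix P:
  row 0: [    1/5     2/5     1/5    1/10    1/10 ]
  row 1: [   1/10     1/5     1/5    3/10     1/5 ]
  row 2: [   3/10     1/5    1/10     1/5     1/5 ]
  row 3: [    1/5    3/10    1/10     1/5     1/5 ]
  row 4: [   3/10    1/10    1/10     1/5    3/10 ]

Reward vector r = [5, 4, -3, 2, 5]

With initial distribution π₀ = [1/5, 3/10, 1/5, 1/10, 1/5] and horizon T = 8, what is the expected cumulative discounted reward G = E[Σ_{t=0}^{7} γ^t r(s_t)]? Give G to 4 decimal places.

t=0: π = [0.2000, 0.3000, 0.2000, 0.1000, 0.2000], E[r] = 2.8000, γ^t·E[r] = 2.800000, running G = 2.800000
t=1: π = [0.2100, 0.2300, 0.1500, 0.2100, 0.2000], E[r] = 2.9400, γ^t·E[r] = 2.058000, running G = 4.858000
t=2: π = [0.2120, 0.2430, 0.1440, 0.2020, 0.1990], E[r] = 2.9990, γ^t·E[r] = 1.469510, running G = 6.327510
t=3: π = [0.2100, 0.2427, 0.1455, 0.2031, 0.1987], E[r] = 2.9840, γ^t·E[r] = 1.023512, running G = 7.351022
t=4: π = [0.2102, 0.2424, 0.1453, 0.2033, 0.1989], E[r] = 2.9856, γ^t·E[r] = 0.716840, running G = 8.067862
t=5: π = [0.2102, 0.2425, 0.1453, 0.2032, 0.1989], E[r] = 2.9858, γ^t·E[r] = 0.501819, running G = 8.569681
t=6: π = [0.2102, 0.2425, 0.1453, 0.2032, 0.1989], E[r] = 2.9857, γ^t·E[r] = 0.351268, running G = 8.920949
t=7: π = [0.2102, 0.2425, 0.1453, 0.2032, 0.1989], E[r] = 2.9857, γ^t·E[r] = 0.245888, running G = 9.166836

G = 9.1668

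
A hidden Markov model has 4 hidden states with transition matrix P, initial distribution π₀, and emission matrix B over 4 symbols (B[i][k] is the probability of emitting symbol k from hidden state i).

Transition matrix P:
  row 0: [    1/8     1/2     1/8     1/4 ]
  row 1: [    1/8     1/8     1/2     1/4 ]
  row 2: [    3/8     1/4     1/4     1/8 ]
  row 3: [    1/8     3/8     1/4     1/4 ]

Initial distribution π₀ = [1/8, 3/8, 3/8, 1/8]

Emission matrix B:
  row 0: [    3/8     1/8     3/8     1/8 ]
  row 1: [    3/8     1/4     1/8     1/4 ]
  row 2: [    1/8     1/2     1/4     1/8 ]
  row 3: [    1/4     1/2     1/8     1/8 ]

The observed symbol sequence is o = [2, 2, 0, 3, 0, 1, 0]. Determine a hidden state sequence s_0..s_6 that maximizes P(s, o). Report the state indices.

path = [2, 0, 1, 2, 1, 2, 0]

t=0: δ = [4.688e-02, 4.688e-02, 9.375e-02, 1.562e-02]  (obs o_0=2)
t=1: δ = [1.318e-02, 2.930e-03, 5.859e-03, 1.465e-03]  ψ = [2, 0, 1, 0]  (obs o_1=2)
t=2: δ = [8.240e-04, 2.472e-03, 2.060e-04, 8.240e-04]  ψ = [2, 0, 0, 0]  (obs o_2=0)
t=3: δ = [3.862e-05, 1.030e-04, 1.545e-04, 7.725e-05]  ψ = [1, 0, 1, 1]  (obs o_3=3)
t=4: δ = [2.173e-05, 1.448e-05, 6.437e-06, 6.437e-06]  ψ = [2, 2, 1, 1]  (obs o_4=0)
t=5: δ = [3.395e-07, 2.716e-06, 3.621e-06, 2.716e-06]  ψ = [0, 0, 1, 0]  (obs o_5=1)
t=6: δ = [5.092e-07, 3.819e-07, 1.697e-07, 1.697e-07]  ψ = [2, 3, 1, 1]  (obs o_6=0)
backtrack: best end state = 0; path = [2, 0, 1, 2, 1, 2, 0]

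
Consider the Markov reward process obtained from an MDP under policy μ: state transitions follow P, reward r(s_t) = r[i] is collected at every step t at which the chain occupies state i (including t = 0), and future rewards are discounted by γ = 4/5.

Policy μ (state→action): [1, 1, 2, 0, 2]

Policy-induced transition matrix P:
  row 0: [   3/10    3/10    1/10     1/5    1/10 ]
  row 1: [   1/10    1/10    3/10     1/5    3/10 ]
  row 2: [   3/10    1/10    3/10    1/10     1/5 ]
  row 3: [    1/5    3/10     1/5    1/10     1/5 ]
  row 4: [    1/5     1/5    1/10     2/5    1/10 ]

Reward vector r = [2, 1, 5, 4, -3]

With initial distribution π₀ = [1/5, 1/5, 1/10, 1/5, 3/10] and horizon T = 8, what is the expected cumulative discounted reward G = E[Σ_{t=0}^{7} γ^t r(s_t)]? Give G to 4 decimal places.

G = 7.0042

t=0: π = [0.2000, 0.2000, 0.1000, 0.2000, 0.3000], E[r] = 1.0000, γ^t·E[r] = 1.000000, running G = 1.000000
t=1: π = [0.2100, 0.2100, 0.1800, 0.2300, 0.1700], E[r] = 1.9400, γ^t·E[r] = 1.552000, running G = 2.552000
t=2: π = [0.2180, 0.2050, 0.2010, 0.1930, 0.1830], E[r] = 1.8690, γ^t·E[r] = 1.196160, running G = 3.748160
t=3: π = [0.2214, 0.2005, 0.2005, 0.1972, 0.1804], E[r] = 1.8934, γ^t·E[r] = 0.969421, running G = 4.717581
t=4: π = [0.2221, 0.2018, 0.1999, 0.1963, 0.1799], E[r] = 1.8913, γ^t·E[r] = 0.774664, running G = 5.492245
t=5: π = [0.2220, 0.2017, 0.2000, 0.1964, 0.1800], E[r] = 1.8911, γ^t·E[r] = 0.619660, running G = 6.111905
t=6: π = [0.2220, 0.2017, 0.2000, 0.1964, 0.1800], E[r] = 1.8911, γ^t·E[r] = 0.495743, running G = 6.607647
t=7: π = [0.2220, 0.2017, 0.2000, 0.1964, 0.1800], E[r] = 1.8911, γ^t·E[r] = 0.396592, running G = 7.004240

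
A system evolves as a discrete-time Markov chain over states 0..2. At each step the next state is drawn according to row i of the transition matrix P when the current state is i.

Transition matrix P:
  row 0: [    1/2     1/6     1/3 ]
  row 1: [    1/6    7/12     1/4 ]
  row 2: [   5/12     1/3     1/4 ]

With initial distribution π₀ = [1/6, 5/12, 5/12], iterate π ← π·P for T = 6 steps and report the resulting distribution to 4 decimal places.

t=0: π = [0.1667, 0.4167, 0.4167]
t=1: π = [0.3264, 0.4097, 0.2639]
t=2: π = [0.3414, 0.3814, 0.2772]
t=3: π = [0.3498, 0.3718, 0.2785]
t=4: π = [0.3529, 0.3680, 0.2791]
t=5: π = [0.3541, 0.3665, 0.2794]
t=6: π = [0.3545, 0.3659, 0.2795]

π = [0.3545, 0.3659, 0.2795]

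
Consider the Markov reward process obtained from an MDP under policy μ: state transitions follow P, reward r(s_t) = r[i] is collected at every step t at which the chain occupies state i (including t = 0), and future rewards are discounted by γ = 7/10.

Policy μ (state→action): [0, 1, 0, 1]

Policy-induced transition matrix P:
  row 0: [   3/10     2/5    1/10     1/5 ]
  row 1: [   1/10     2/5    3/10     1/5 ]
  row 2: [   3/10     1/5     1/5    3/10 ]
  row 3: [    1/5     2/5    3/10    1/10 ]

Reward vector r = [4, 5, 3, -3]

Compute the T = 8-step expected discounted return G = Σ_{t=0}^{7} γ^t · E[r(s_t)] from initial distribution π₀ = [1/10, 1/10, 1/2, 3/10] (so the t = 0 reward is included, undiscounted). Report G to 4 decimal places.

G = 7.1707

t=0: π = [0.1000, 0.1000, 0.5000, 0.3000], E[r] = 1.5000, γ^t·E[r] = 1.500000, running G = 1.500000
t=1: π = [0.2500, 0.3000, 0.2300, 0.2200], E[r] = 2.5300, γ^t·E[r] = 1.771000, running G = 3.271000
t=2: π = [0.2180, 0.3540, 0.2270, 0.2010], E[r] = 2.7200, γ^t·E[r] = 1.332800, running G = 4.603800
t=3: π = [0.2091, 0.3546, 0.2337, 0.2026], E[r] = 2.7027, γ^t·E[r] = 0.927026, running G = 5.530826
t=4: π = [0.2088, 0.3533, 0.2348, 0.2031], E[r] = 2.6967, γ^t·E[r] = 0.647473, running G = 6.178299
t=5: π = [0.2090, 0.3530, 0.2348, 0.2032], E[r] = 2.6961, γ^t·E[r] = 0.453132, running G = 6.631431
t=6: π = [0.2091, 0.3530, 0.2347, 0.2032], E[r] = 2.6962, γ^t·E[r] = 0.317208, running G = 6.948639
t=7: π = [0.2091, 0.3531, 0.2347, 0.2032], E[r] = 2.6963, γ^t·E[r] = 0.222048, running G = 7.170687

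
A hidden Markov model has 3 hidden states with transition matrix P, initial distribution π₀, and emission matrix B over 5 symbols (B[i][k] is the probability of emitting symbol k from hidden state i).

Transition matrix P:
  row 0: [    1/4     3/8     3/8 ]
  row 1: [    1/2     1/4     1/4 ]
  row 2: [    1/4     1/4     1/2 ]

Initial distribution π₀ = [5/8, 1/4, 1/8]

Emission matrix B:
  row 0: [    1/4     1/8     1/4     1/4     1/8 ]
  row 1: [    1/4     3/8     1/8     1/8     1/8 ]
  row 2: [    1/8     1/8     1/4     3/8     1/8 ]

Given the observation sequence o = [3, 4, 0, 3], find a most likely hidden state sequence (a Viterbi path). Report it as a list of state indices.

t=0: δ = [1.562e-01, 3.125e-02, 4.688e-02]  (obs o_0=3)
t=1: δ = [4.883e-03, 7.324e-03, 7.324e-03]  ψ = [0, 0, 0]  (obs o_1=4)
t=2: δ = [9.155e-04, 4.578e-04, 4.578e-04]  ψ = [1, 0, 2]  (obs o_2=0)
t=3: δ = [5.722e-05, 4.292e-05, 1.287e-04]  ψ = [0, 0, 0]  (obs o_3=3)
backtrack: best end state = 2; path = [0, 1, 0, 2]

path = [0, 1, 0, 2]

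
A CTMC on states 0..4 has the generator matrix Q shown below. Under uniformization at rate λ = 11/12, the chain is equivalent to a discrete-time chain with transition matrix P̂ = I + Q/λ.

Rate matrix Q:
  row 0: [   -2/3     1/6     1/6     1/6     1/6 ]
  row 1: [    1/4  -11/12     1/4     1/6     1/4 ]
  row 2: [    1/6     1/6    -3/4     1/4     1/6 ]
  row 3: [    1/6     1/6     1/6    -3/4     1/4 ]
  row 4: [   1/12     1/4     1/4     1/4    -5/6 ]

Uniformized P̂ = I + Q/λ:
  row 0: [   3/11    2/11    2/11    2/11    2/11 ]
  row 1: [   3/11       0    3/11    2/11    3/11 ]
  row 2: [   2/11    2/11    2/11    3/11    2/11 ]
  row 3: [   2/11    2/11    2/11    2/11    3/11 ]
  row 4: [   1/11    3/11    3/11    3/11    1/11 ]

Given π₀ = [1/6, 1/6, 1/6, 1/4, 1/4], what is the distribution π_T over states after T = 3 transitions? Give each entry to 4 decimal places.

π = [0.1968, 0.1694, 0.2153, 0.2196, 0.1989]

t=0: π = [0.1667, 0.1667, 0.1667, 0.2500, 0.2500]
t=1: π = [0.1894, 0.1742, 0.2197, 0.2197, 0.1970]
t=2: π = [0.1970, 0.1680, 0.2156, 0.2197, 0.1997]
t=3: π = [0.1968, 0.1694, 0.2153, 0.2196, 0.1989]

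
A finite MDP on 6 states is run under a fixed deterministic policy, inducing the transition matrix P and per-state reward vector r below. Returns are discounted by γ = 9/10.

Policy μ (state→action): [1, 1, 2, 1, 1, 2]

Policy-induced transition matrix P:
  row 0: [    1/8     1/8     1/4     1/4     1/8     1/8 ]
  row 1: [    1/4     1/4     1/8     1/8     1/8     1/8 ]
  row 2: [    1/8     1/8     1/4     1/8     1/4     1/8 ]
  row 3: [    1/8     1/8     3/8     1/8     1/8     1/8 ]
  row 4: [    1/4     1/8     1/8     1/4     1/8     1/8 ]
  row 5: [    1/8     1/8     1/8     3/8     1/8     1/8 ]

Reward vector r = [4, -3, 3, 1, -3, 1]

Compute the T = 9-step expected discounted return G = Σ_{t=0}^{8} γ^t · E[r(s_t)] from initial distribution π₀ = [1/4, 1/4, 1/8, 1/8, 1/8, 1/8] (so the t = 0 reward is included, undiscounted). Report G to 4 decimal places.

t=0: π = [0.2500, 0.2500, 0.1250, 0.1250, 0.1250, 0.1250], E[r] = 0.5000, γ^t·E[r] = 0.500000, running G = 0.500000
t=1: π = [0.1719, 0.1563, 0.2031, 0.2031, 0.1406, 0.1250], E[r] = 0.7344, γ^t·E[r] = 0.660938, running G = 1.160938
t=2: π = [0.1621, 0.1445, 0.2227, 0.1953, 0.1504, 0.1250], E[r] = 0.7520, γ^t·E[r] = 0.609082, running G = 1.770020
t=3: π = [0.1619, 0.1431, 0.2219, 0.1953, 0.1528, 0.1250], E[r] = 0.7458, γ^t·E[r] = 0.543724, running G = 2.313744
t=4: π = [0.1620, 0.1429, 0.2218, 0.1956, 0.1527, 0.1250], E[r] = 0.7471, γ^t·E[r] = 0.490153, running G = 2.803897
t=5: π = [0.1620, 0.1429, 0.2219, 0.1956, 0.1527, 0.1250], E[r] = 0.7473, γ^t·E[r] = 0.441248, running G = 3.245145
t=6: π = [0.1619, 0.1429, 0.2219, 0.1956, 0.1527, 0.1250], E[r] = 0.7472, γ^t·E[r] = 0.397109, running G = 3.642254
t=7: π = [0.1619, 0.1429, 0.2219, 0.1956, 0.1527, 0.1250], E[r] = 0.7472, γ^t·E[r] = 0.357397, running G = 3.999651
t=8: π = [0.1619, 0.1429, 0.2219, 0.1956, 0.1527, 0.1250], E[r] = 0.7472, γ^t·E[r] = 0.321658, running G = 4.321309

G = 4.3213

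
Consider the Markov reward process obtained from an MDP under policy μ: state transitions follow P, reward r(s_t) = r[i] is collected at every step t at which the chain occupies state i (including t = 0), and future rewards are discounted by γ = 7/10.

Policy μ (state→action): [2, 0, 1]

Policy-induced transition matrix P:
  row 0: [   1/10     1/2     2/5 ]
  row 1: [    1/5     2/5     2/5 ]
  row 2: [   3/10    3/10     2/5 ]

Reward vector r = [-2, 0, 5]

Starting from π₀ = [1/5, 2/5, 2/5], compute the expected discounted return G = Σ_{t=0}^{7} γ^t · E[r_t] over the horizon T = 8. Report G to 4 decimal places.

G = 4.9456

t=0: π = [0.2000, 0.4000, 0.4000], E[r] = 1.6000, γ^t·E[r] = 1.600000, running G = 1.600000
t=1: π = [0.2200, 0.3800, 0.4000], E[r] = 1.5600, γ^t·E[r] = 1.092000, running G = 2.692000
t=2: π = [0.2180, 0.3820, 0.4000], E[r] = 1.5640, γ^t·E[r] = 0.766360, running G = 3.458360
t=3: π = [0.2182, 0.3818, 0.4000], E[r] = 1.5636, γ^t·E[r] = 0.536315, running G = 3.994675
t=4: π = [0.2182, 0.3818, 0.4000], E[r] = 1.5636, γ^t·E[r] = 0.375430, running G = 4.370105
t=5: π = [0.2182, 0.3818, 0.4000], E[r] = 1.5636, γ^t·E[r] = 0.262800, running G = 4.632905
t=6: π = [0.2182, 0.3818, 0.4000], E[r] = 1.5636, γ^t·E[r] = 0.183960, running G = 4.816865
t=7: π = [0.2182, 0.3818, 0.4000], E[r] = 1.5636, γ^t·E[r] = 0.128772, running G = 4.945638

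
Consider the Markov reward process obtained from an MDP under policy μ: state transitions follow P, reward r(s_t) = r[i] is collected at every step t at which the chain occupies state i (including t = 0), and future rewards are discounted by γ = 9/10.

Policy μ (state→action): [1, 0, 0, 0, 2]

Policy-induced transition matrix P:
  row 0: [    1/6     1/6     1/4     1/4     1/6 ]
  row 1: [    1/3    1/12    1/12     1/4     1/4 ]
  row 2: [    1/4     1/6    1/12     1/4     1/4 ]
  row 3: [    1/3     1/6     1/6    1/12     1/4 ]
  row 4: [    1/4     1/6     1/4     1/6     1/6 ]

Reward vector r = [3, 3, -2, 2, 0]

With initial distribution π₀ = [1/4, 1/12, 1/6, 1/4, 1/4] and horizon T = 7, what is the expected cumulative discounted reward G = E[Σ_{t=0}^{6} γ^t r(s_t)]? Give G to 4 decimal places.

t=0: π = [0.2500, 0.0833, 0.1667, 0.2500, 0.2500], E[r] = 1.1667, γ^t·E[r] = 1.166667, running G = 1.166667
t=1: π = [0.2569, 0.1597, 0.1875, 0.1875, 0.2083], E[r] = 1.2500, γ^t·E[r] = 1.125000, running G = 2.291667
t=2: π = [0.2575, 0.1534, 0.1765, 0.2014, 0.2112], E[r] = 1.2824, γ^t·E[r] = 1.038750, running G = 3.330417
t=3: π = [0.2581, 0.1539, 0.1782, 0.1988, 0.2109], E[r] = 1.2772, γ^t·E[r] = 0.931043, running G = 4.261460
t=4: π = [0.2579, 0.1538, 0.1781, 0.1993, 0.2109], E[r] = 1.2776, γ^t·E[r] = 0.838231, running G = 5.099691
t=5: π = [0.2579, 0.1538, 0.1781, 0.1992, 0.2109], E[r] = 1.2776, γ^t·E[r] = 0.754424, running G = 5.854115
t=6: π = [0.2579, 0.1538, 0.1781, 0.1992, 0.2109], E[r] = 1.2776, γ^t·E[r] = 0.678970, running G = 6.533084

G = 6.5331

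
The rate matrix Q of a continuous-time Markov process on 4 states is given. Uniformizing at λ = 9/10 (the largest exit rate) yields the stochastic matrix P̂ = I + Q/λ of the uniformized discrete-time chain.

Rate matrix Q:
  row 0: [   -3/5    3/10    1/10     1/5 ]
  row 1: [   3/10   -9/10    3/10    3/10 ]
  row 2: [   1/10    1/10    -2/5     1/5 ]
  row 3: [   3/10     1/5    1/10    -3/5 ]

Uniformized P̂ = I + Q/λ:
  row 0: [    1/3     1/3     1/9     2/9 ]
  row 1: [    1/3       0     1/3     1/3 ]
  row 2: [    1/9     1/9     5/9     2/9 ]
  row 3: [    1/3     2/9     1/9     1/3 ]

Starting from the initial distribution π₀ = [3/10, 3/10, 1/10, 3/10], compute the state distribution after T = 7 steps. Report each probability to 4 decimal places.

π = [0.2728, 0.1819, 0.2726, 0.2727]

t=0: π = [0.3000, 0.3000, 0.1000, 0.3000]
t=1: π = [0.3111, 0.1778, 0.2222, 0.2889]
t=2: π = [0.2840, 0.1926, 0.2494, 0.2741]
t=3: π = [0.2779, 0.1833, 0.2647, 0.2741]
t=4: π = [0.2745, 0.1830, 0.2695, 0.2730]
t=5: π = [0.2734, 0.1821, 0.2715, 0.2729]
t=6: π = [0.2730, 0.1820, 0.2723, 0.2728]
t=7: π = [0.2728, 0.1819, 0.2726, 0.2727]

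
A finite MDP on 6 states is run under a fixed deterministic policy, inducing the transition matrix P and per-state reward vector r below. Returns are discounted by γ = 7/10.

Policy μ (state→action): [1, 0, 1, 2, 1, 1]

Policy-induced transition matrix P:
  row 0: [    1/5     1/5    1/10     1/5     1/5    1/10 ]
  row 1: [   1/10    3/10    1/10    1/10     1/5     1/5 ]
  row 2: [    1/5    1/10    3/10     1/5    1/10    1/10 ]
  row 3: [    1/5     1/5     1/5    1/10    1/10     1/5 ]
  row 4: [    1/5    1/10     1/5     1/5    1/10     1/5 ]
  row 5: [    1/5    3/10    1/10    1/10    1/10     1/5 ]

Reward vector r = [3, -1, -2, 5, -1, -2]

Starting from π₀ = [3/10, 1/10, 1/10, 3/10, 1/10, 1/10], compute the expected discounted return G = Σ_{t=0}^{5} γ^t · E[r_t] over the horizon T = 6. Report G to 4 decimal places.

G = 2.3880

t=0: π = [0.3000, 0.1000, 0.1000, 0.3000, 0.1000, 0.1000], E[r] = 1.8000, γ^t·E[r] = 1.800000, running G = 1.800000
t=1: π = [0.1900, 0.2000, 0.1600, 0.1500, 0.1400, 0.1600], E[r] = 0.3400, γ^t·E[r] = 0.238000, running G = 2.038000
t=2: π = [0.1800, 0.2060, 0.1610, 0.1490, 0.1390, 0.1650], E[r] = 0.2880, γ^t·E[r] = 0.141120, running G = 2.179120
t=3: π = [0.1794, 0.2071, 0.1610, 0.1480, 0.1386, 0.1659], E[r] = 0.2787, γ^t·E[r] = 0.095594, running G = 2.274714
t=4: π = [0.1793, 0.2073, 0.1609, 0.1479, 0.1387, 0.1660], E[r] = 0.2777, γ^t·E[r] = 0.066685, running G = 2.341399
t=5: π = [0.1793, 0.2074, 0.1608, 0.1479, 0.1387, 0.1660], E[r] = 0.2775, γ^t·E[r] = 0.046645, running G = 2.388044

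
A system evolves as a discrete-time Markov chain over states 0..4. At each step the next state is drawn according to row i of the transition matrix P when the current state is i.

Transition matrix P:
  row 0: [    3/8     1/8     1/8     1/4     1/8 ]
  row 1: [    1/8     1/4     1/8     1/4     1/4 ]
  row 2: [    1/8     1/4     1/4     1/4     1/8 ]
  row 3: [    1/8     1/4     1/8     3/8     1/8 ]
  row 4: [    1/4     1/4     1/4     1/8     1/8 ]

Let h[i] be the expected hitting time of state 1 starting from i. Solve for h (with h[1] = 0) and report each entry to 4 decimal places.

h = [5.1494, 0.0000, 4.4138, 4.4138, 4.5057]

First-step conditioning: h[1] = 0; for i ≠ 1, h[i] = 1 + Σ_k P[i][k]·h[k].
  h[0] = 1 + 3/8·h[0] + 1/8·h[2] + 1/4·h[3] + 1/8·h[4]
  h[2] = 1 + 1/8·h[0] + 1/4·h[2] + 1/4·h[3] + 1/8·h[4]
  h[3] = 1 + 1/8·h[0] + 1/8·h[2] + 3/8·h[3] + 1/8·h[4]
  h[4] = 1 + 1/4·h[0] + 1/4·h[2] + 1/8·h[3] + 1/8·h[4]
Solving the 4×4 linear system over states ≠ 1 gives exactly h = [448/87, 0, 128/29, 128/29, 392/87] (h[1] = 0 is the target).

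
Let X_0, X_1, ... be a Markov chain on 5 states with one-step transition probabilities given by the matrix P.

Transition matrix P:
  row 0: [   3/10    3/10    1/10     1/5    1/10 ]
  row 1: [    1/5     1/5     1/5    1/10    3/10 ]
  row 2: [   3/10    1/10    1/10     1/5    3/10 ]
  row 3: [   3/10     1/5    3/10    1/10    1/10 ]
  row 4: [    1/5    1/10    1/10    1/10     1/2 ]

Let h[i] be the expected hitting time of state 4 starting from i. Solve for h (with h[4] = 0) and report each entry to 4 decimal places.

First-step conditioning: h[4] = 0; for i ≠ 4, h[i] = 1 + Σ_k P[i][k]·h[k].
  h[0] = 1 + 3/10·h[0] + 3/10·h[1] + 1/10·h[2] + 1/5·h[3]
  h[1] = 1 + 1/5·h[0] + 1/5·h[1] + 1/5·h[2] + 1/10·h[3]
  h[2] = 1 + 3/10·h[0] + 1/10·h[1] + 1/10·h[2] + 1/5·h[3]
  h[3] = 1 + 3/10·h[0] + 1/5·h[1] + 3/10·h[2] + 1/10·h[3]
Solving the 4×4 linear system over states ≠ 4 gives exactly h = [435/77, 50/11, 365/77, 430/77, 0] (h[4] = 0 is the target).

h = [5.6494, 4.5455, 4.7403, 5.5844, 0.0000]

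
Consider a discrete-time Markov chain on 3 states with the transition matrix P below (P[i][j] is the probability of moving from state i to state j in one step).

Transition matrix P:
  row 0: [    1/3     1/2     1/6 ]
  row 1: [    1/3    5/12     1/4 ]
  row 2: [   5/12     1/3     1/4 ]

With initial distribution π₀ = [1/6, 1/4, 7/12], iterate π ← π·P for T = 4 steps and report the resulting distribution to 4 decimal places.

π = [0.3517, 0.4276, 0.2207]

t=0: π = [0.1667, 0.2500, 0.5833]
t=1: π = [0.3819, 0.3819, 0.2361]
t=2: π = [0.3530, 0.4288, 0.2182]
t=3: π = [0.3515, 0.4279, 0.2206]
t=4: π = [0.3517, 0.4276, 0.2207]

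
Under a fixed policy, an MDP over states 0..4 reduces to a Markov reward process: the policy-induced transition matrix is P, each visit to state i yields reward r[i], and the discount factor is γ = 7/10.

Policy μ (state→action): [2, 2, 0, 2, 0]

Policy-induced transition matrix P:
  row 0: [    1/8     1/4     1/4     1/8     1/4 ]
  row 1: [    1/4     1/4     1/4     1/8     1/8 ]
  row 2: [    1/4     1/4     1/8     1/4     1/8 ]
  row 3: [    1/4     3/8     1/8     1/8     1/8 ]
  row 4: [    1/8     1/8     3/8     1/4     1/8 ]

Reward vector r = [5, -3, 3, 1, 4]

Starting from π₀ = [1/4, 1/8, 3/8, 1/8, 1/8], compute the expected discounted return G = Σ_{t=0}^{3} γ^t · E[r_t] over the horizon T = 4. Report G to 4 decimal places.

t=0: π = [0.2500, 0.1250, 0.3750, 0.1250, 0.1250], E[r] = 2.6250, γ^t·E[r] = 2.625000, running G = 2.625000
t=1: π = [0.2031, 0.2500, 0.2031, 0.1875, 0.1563], E[r] = 1.6875, γ^t·E[r] = 1.181250, running G = 3.806250
t=2: π = [0.2051, 0.2539, 0.2207, 0.1699, 0.1504], E[r] = 1.6973, γ^t·E[r] = 0.831660, running G = 4.637910
t=3: π = [0.2056, 0.2524, 0.2200, 0.1714, 0.1506], E[r] = 1.7043, γ^t·E[r] = 0.584591, running G = 5.222501

G = 5.2225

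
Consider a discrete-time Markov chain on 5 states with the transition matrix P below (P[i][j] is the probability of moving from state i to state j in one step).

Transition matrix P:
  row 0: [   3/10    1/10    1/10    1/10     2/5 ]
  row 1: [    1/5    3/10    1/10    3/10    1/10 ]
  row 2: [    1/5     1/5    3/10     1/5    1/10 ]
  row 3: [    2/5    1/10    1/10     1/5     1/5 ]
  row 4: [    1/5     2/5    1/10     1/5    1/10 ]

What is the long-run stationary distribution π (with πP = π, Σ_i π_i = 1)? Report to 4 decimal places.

Balance equations π_j = Σ_i π_i·P[i][j]:
  π_0 = 3/10·π_0 + 1/5·π_1 + 1/5·π_2 + 2/5·π_3 + 1/5·π_4
  π_1 = 1/10·π_0 + 3/10·π_1 + 1/5·π_2 + 1/10·π_3 + 2/5·π_4
  π_2 = 1/10·π_0 + 1/10·π_1 + 3/10·π_2 + 1/10·π_3 + 1/10·π_4
  π_3 = 1/10·π_0 + 3/10·π_1 + 1/5·π_2 + 1/5·π_3 + 1/5·π_4
  normalize: π_0 + π_1 + π_2 + π_3 + π_4 = 1
Solving the linear system gives exactly π = [111/418, 45/209, 1/8, 163/836, 333/1672].

π = [0.2656, 0.2153, 0.1250, 0.1950, 0.1992]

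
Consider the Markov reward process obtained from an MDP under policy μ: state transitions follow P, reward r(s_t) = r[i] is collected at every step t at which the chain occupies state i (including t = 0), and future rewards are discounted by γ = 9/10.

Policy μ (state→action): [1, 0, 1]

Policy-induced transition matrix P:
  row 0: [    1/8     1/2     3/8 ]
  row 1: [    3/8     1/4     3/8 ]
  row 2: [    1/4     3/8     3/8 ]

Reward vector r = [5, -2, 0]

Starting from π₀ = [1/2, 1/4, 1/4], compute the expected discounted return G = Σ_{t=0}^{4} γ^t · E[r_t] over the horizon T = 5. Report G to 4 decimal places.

G = 3.5939

t=0: π = [0.5000, 0.2500, 0.2500], E[r] = 2.0000, γ^t·E[r] = 2.000000, running G = 2.000000
t=1: π = [0.2188, 0.4063, 0.3750], E[r] = 0.2813, γ^t·E[r] = 0.253125, running G = 2.253125
t=2: π = [0.2734, 0.3516, 0.3750], E[r] = 0.6641, γ^t·E[r] = 0.537891, running G = 2.791016
t=3: π = [0.2598, 0.3652, 0.3750], E[r] = 0.5684, γ^t·E[r] = 0.414334, running G = 3.205350
t=4: π = [0.2632, 0.3618, 0.3750], E[r] = 0.5923, γ^t·E[r] = 0.388598, running G = 3.593948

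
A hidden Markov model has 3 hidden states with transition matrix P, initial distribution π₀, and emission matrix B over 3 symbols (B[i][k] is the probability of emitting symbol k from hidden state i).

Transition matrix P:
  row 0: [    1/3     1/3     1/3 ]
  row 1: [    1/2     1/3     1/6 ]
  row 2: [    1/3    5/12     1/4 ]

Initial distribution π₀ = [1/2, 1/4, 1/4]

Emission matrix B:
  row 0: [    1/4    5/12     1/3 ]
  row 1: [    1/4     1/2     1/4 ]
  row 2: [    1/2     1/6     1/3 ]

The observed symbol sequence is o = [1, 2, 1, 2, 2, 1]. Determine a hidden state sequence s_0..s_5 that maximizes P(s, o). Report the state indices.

t=0: δ = [2.083e-01, 1.250e-01, 4.167e-02]  (obs o_0=1)
t=1: δ = [2.315e-02, 1.736e-02, 2.315e-02]  ψ = [0, 0, 0]  (obs o_1=2)
t=2: δ = [3.617e-03, 4.823e-03, 1.286e-03]  ψ = [1, 2, 0]  (obs o_2=1)
t=3: δ = [8.038e-04, 4.019e-04, 4.019e-04]  ψ = [1, 1, 0]  (obs o_3=2)
t=4: δ = [8.931e-05, 6.698e-05, 8.931e-05]  ψ = [0, 0, 0]  (obs o_4=2)
t=5: δ = [1.395e-05, 1.861e-05, 4.961e-06]  ψ = [1, 2, 0]  (obs o_5=1)
backtrack: best end state = 1; path = [0, 2, 1, 0, 2, 1]

path = [0, 2, 1, 0, 2, 1]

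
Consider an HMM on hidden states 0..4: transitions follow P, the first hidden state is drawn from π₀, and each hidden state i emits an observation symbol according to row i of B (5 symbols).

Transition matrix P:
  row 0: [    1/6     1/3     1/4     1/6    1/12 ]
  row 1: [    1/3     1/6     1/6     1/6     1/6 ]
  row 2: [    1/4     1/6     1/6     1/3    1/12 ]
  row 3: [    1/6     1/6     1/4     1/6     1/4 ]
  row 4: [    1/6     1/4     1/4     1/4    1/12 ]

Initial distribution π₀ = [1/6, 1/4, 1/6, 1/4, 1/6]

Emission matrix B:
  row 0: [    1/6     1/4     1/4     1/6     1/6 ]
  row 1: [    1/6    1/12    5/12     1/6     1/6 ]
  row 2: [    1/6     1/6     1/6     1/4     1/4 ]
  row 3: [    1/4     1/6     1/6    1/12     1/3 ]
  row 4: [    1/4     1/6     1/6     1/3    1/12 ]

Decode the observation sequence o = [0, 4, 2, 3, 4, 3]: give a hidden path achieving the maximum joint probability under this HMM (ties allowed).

path = [3, 2, 0, 2, 3, 4]

t=0: δ = [2.778e-02, 4.167e-02, 2.778e-02, 6.250e-02, 4.167e-02]  (obs o_0=0)
t=1: δ = [2.315e-03, 1.736e-03, 3.906e-03, 3.472e-03, 1.302e-03]  ψ = [1, 3, 3, 3, 3]  (obs o_1=4)
t=2: δ = [2.441e-04, 3.215e-04, 1.447e-04, 2.170e-04, 1.447e-04]  ψ = [2, 0, 3, 2, 3]  (obs o_2=2)
t=3: δ = [1.786e-05, 1.356e-05, 1.526e-05, 4.465e-06, 1.808e-05]  ψ = [1, 0, 0, 1, 3]  (obs o_3=3)
t=4: δ = [7.535e-07, 9.923e-07, 1.130e-06, 1.695e-06, 1.884e-07]  ψ = [1, 0, 4, 2, 1]  (obs o_4=4)
t=5: δ = [5.513e-08, 4.710e-08, 1.060e-07, 3.140e-08, 1.413e-07]  ψ = [1, 3, 3, 2, 3]  (obs o_5=3)
backtrack: best end state = 4; path = [3, 2, 0, 2, 3, 4]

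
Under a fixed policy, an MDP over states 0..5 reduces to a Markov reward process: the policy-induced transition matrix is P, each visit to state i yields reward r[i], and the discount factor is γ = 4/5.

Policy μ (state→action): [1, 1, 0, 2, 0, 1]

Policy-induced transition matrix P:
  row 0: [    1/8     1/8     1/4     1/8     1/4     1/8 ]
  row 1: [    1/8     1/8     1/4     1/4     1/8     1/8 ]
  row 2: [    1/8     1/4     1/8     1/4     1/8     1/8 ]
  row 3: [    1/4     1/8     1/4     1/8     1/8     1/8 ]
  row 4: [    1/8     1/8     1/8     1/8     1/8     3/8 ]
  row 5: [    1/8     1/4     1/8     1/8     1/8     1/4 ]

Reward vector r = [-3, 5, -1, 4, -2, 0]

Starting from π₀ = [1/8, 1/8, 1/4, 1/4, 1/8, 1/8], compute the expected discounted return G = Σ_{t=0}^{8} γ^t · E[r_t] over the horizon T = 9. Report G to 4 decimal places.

t=0: π = [0.1250, 0.1250, 0.2500, 0.2500, 0.1250, 0.1250], E[r] = 0.7500, γ^t·E[r] = 0.750000, running G = 0.750000
t=1: π = [0.1563, 0.1719, 0.1875, 0.1719, 0.1406, 0.1719], E[r] = 0.6094, γ^t·E[r] = 0.487500, running G = 1.237500
t=2: π = [0.1465, 0.1699, 0.1875, 0.1699, 0.1445, 0.1816], E[r] = 0.6133, γ^t·E[r] = 0.392500, running G = 1.630000
t=3: π = [0.1462, 0.1711, 0.1858, 0.1697, 0.1433, 0.1838], E[r] = 0.6233, γ^t·E[r] = 0.319125, running G = 1.949125
t=4: π = [0.1462, 0.1712, 0.1859, 0.1696, 0.1433, 0.1838], E[r] = 0.6234, γ^t·E[r] = 0.255350, running G = 2.204475
t=5: π = [0.1462, 0.1712, 0.1859, 0.1696, 0.1433, 0.1838], E[r] = 0.6236, γ^t·E[r] = 0.204329, running G = 2.408804
t=6: π = [0.1462, 0.1712, 0.1859, 0.1696, 0.1433, 0.1838], E[r] = 0.6235, γ^t·E[r] = 0.163459, running G = 2.572263
t=7: π = [0.1462, 0.1712, 0.1859, 0.1696, 0.1433, 0.1838], E[r] = 0.6235, γ^t·E[r] = 0.130767, running G = 2.703030
t=8: π = [0.1462, 0.1712, 0.1859, 0.1696, 0.1433, 0.1838], E[r] = 0.6235, γ^t·E[r] = 0.104614, running G = 2.807643

G = 2.8076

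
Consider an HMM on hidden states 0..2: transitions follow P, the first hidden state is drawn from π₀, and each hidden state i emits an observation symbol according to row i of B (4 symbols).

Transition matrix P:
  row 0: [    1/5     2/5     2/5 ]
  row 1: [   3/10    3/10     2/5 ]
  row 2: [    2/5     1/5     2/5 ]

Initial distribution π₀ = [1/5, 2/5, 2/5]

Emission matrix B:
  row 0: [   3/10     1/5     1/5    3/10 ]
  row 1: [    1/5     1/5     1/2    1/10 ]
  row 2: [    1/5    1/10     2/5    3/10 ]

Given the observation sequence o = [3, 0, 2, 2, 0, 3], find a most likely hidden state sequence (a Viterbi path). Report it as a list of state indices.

t=0: δ = [6.000e-02, 4.000e-02, 1.200e-01]  (obs o_0=3)
t=1: δ = [1.440e-02, 4.800e-03, 9.600e-03]  ψ = [2, 0, 2]  (obs o_1=0)
t=2: δ = [7.680e-04, 2.880e-03, 2.304e-03]  ψ = [2, 0, 0]  (obs o_2=2)
t=3: δ = [1.843e-04, 4.320e-04, 4.608e-04]  ψ = [2, 1, 1]  (obs o_3=2)
t=4: δ = [5.530e-05, 2.592e-05, 3.686e-05]  ψ = [2, 1, 2]  (obs o_4=0)
t=5: δ = [4.424e-06, 2.212e-06, 6.636e-06]  ψ = [2, 0, 0]  (obs o_5=3)
backtrack: best end state = 2; path = [2, 0, 1, 2, 0, 2]

path = [2, 0, 1, 2, 0, 2]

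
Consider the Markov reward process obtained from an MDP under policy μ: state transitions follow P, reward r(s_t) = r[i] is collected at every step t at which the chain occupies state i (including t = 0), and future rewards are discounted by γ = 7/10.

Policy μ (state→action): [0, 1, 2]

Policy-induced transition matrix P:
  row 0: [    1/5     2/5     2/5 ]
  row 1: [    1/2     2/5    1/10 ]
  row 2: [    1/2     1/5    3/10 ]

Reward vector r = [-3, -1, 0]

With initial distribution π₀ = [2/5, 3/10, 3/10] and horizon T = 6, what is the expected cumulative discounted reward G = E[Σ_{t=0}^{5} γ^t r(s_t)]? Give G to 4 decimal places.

t=0: π = [0.4000, 0.3000, 0.3000], E[r] = -1.5000, γ^t·E[r] = -1.500000, running G = -1.500000
t=1: π = [0.3800, 0.3400, 0.2800], E[r] = -1.4800, γ^t·E[r] = -1.036000, running G = -2.536000
t=2: π = [0.3860, 0.3440, 0.2700], E[r] = -1.5020, γ^t·E[r] = -0.735980, running G = -3.271980
t=3: π = [0.3842, 0.3460, 0.2698], E[r] = -1.4986, γ^t·E[r] = -0.514020, running G = -3.786000
t=4: π = [0.3847, 0.3460, 0.2692], E[r] = -1.5003, γ^t·E[r] = -0.360212, running G = -4.146212
t=5: π = [0.3846, 0.3462, 0.2693], E[r] = -1.4999, γ^t·E[r] = -0.252087, running G = -4.398299

G = -4.3983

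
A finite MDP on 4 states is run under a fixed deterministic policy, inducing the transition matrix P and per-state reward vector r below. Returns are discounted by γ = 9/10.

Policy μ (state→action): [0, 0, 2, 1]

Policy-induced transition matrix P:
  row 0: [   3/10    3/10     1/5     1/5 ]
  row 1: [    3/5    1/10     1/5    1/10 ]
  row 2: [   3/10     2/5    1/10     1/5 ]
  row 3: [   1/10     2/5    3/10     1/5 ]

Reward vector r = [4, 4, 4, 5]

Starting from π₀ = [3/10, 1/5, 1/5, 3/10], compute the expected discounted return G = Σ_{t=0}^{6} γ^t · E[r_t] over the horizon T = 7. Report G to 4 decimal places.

G = 21.8983

t=0: π = [0.3000, 0.2000, 0.2000, 0.3000], E[r] = 4.3000, γ^t·E[r] = 4.300000, running G = 4.300000
t=1: π = [0.3000, 0.3100, 0.2100, 0.1800], E[r] = 4.1800, γ^t·E[r] = 3.762000, running G = 8.062000
t=2: π = [0.3570, 0.2770, 0.1970, 0.1690], E[r] = 4.1690, γ^t·E[r] = 3.376890, running G = 11.438890
t=3: π = [0.3493, 0.2812, 0.1972, 0.1723], E[r] = 4.1723, γ^t·E[r] = 3.041607, running G = 14.480497
t=4: π = [0.3499, 0.2807, 0.1975, 0.1719], E[r] = 4.1719, γ^t·E[r] = 2.737170, running G = 17.217667
t=5: π = [0.3498, 0.2808, 0.1974, 0.1719], E[r] = 4.1719, γ^t·E[r] = 2.463482, running G = 19.681150
t=6: π = [0.3499, 0.2808, 0.1974, 0.1719], E[r] = 4.1719, γ^t·E[r] = 2.217129, running G = 21.898279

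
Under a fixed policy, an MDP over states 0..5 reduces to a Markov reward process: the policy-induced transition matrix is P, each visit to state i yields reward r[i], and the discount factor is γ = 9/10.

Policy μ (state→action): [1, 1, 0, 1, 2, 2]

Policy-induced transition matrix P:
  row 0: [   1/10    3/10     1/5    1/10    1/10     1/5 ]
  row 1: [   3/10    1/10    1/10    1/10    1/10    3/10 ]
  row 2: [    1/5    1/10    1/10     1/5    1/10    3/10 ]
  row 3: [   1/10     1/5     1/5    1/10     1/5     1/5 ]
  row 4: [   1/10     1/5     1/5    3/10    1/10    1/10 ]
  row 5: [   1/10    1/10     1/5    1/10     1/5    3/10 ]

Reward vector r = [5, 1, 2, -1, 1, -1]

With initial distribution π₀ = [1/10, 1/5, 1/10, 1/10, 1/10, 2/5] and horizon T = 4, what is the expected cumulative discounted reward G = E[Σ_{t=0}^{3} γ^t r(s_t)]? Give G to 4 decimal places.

G = 2.8962

t=0: π = [0.1000, 0.2000, 0.1000, 0.1000, 0.1000, 0.4000], E[r] = 0.5000, γ^t·E[r] = 0.500000, running G = 0.500000
t=1: π = [0.1500, 0.1400, 0.1700, 0.1300, 0.1500, 0.2600], E[r] = 0.9900, γ^t·E[r] = 0.891000, running G = 1.391000
t=2: π = [0.1450, 0.1580, 0.1690, 0.1470, 0.1390, 0.2420], E[r] = 0.9710, γ^t·E[r] = 0.786510, running G = 2.177510
t=3: π = [0.1485, 0.1576, 0.1673, 0.1447, 0.1389, 0.2430], E[r] = 0.9859, γ^t·E[r] = 0.718721, running G = 2.896231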